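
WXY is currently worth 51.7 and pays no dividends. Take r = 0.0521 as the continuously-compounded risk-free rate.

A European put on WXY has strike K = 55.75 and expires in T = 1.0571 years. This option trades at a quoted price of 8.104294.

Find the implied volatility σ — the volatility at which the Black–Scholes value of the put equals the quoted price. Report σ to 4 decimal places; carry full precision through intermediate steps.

At σ = 0.3549 the Black–Scholes value reproduces the quote:
σ√T = 0.3549·√1.0571 = 0.364892
d₁ = (ln(S/K) + (r+σ²/2)T) / (σ√T) = (ln(51.7/55.75) + (0.0521+0.3549²/2)·1.0571) / 0.364892 = (-0.075420 + 0.121648) / 0.364892 = 0.126690
d₂ = d₁ − σ√T = 0.126690 − 0.364892 = -0.238201
e^{−rT} = 0.946414
N(−d₁) = 0.449593,  N(−d₂) = 0.594138
V = K·e^{−rT}·N(−d₂) − S·N(−d₁) = 31.348238 − 23.243944 = 8.104294 (the observed quote) — the price is monotone increasing in volatility, hence this σ is the only solution

sigma = 0.3549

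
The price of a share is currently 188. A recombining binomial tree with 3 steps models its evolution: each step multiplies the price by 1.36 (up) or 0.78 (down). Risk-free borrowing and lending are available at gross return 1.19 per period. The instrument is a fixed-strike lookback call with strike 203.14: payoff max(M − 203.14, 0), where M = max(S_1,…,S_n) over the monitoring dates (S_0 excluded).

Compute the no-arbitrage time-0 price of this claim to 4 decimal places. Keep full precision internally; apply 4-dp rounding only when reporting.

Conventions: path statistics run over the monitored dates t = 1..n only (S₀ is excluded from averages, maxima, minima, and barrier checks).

price = 82.8426

With p* = (R−d)/(u−d) = 0.7069, sum probability × payoff across the paths and divide by R^3.
Enumerate all 2^3 = 8 price paths (U = up ×1.36, D = down ×0.78); each path with k up-moves has probability p*^k·(1−p*)^(3−k).
DDD: M=146.6400, payoff=0.0000, prob=0.025180
UDD: M=255.6800, payoff=52.5400, prob=0.060729
DUD: M=199.4304, payoff=0.0000, prob=0.060729
UUD: M=347.7248, payoff=144.5848, prob=0.146465
DDU: M=155.5557, payoff=0.0000, prob=0.060729
UDU: M=271.2253, payoff=68.0853, prob=0.146465
DUU: M=271.2253, payoff=68.0853, prob=0.146465
UUU: M=472.9057, payoff=269.7657, prob=0.353238
Price = Σ prob·payoff / R^3 = 139.602996 / 1.685159 = 82.8426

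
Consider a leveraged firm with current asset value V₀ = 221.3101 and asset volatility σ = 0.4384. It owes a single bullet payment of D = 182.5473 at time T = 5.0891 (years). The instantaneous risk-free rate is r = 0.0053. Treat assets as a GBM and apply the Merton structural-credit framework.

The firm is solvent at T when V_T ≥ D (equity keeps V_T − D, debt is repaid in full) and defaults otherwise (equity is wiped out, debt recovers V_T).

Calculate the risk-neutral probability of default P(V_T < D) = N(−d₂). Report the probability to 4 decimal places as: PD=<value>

PD=0.6074

Equity is a call on the firm's assets struck at D = 182.5473:
d₁ = [ln(V₀/D) + (r + σ²/2)T] / (σ√T)
   = [ln(221.3101/182.5473) + (0.0053 + 0.5·0.4384²)·5.0891] / (0.4384·√5.0891)
   = [0.192556 + 0.516021] / 0.988988 = 0.716466
d₂ = d₁ − σ√T = 0.716466 − 0.988988 = -0.272522
risk-neutral PD = N(−d₂) = N(0.272522) = 0.607390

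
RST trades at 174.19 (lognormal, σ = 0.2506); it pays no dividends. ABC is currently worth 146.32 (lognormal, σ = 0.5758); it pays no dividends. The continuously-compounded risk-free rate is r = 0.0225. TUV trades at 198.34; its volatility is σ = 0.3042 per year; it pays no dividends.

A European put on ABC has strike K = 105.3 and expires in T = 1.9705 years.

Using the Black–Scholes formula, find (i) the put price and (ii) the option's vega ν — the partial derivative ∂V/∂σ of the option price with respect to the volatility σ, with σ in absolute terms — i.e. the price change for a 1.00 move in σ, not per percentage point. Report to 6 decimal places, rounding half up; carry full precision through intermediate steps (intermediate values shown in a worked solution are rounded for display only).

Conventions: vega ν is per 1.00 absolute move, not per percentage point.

price = 19.772626
ν = 56.318090

σ√T = 0.5758·√1.9705 = 0.808276
d₁ = (ln(S/K) + (r+σ²/2)T) / (σ√T) = (ln(146.32/105.3) + (0.0225+0.5758²/2)·1.9705) / 0.808276 = (0.328983 + 0.370992) / 0.808276 = 0.866008
d₂ = d₁ − σ√T = 0.866008 − 0.808276 = 0.057732
e^{−rT} = 0.956632
N(−d₁) = 0.193243,  N(−d₂) = 0.476981
Put price V = K·e^{−rT}·N(−d₂) − S·N(−d₁) = 48.047907 − 28.275281 = 19.772626
φ(d₁) = (1/√(2π))·e^{−d₁²/2} = 0.274193
ν = S·φ(d₁)·√T = 56.318090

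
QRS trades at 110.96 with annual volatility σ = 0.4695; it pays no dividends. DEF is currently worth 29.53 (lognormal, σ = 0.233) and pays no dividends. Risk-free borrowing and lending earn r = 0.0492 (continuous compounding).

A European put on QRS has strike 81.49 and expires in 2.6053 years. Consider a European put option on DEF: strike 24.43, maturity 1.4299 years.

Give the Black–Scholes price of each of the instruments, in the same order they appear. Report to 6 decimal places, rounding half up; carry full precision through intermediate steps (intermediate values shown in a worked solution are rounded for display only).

[QRS put K=81.49]
σ√T = 0.4695·√2.6053 = 0.757817
d₁ = (ln(S/K) + (r+σ²/2)T) / (σ√T) = (ln(110.96/81.49) + (0.0492+0.4695²/2)·2.6053) / 0.757817 = (0.308689 + 0.415324) / 0.757817 = 0.955394
d₂ = d₁ − σ√T = 0.955394 − 0.757817 = 0.197576
e^{−rT} = 0.879694
N(−d₁) = 0.169689,  N(−d₂) = 0.421688
price = K·e^{−rT}·N(−d₂) − S·N(−d₁) = 30.229269 − 18.828731 = 11.400538
[DEF put K=24.43]
σ√T = 0.233·√1.4299 = 0.278618
d₁ = (ln(S/K) + (r+σ²/2)T) / (σ√T) = (ln(29.53/24.43) + (0.0492+0.233²/2)·1.4299) / 0.278618 = (0.189595 + 0.109165) / 0.278618 = 1.072293
d₂ = d₁ − σ√T = 1.072293 − 0.278618 = 0.793675
e^{−rT} = 0.932067
N(−d₁) = 0.141794,  N(−d₂) = 0.213692
price = K·e^{−rT}·N(−d₂) − S·N(−d₁) = 4.865856 − 4.187184 = 0.678671

price(QRS put K=81.49) = 11.400538
price(DEF put K=24.43) = 0.678671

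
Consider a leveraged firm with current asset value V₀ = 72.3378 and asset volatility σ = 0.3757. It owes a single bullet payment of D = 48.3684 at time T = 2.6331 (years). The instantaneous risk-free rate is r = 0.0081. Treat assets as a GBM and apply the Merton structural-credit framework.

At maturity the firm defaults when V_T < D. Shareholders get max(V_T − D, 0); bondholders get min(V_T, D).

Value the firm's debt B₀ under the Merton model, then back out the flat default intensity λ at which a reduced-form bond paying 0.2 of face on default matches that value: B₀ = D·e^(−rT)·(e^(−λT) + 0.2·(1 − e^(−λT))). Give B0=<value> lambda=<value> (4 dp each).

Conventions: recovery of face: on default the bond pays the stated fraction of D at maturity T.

Apply the equity-as-call identities (strike 48.3684, horizon 2.6331 years):
d₁ = [ln(V₀/D) + (r + σ²/2)T] / (σ√T)
   = [ln(72.3378/48.3684) + (0.0081 + 0.5·0.3757²)·2.6331] / (0.3757·√2.6331)
   = [0.402500 + 0.207160] / 0.609642 = 1.000029
d₂ = d₁ − σ√T = 1.000029 − 0.609642 = 0.390387
N(d₁) = 0.841352,  N(d₂) = 0.651875,  e^(−rT) = 0.978898
E₀ = V₀·N(d₁) − D·e^(−rT)·N(d₂)
   = 72.3378·0.841352 − 48.3684·0.978898·0.651875 = 29.996752
B₀ = V₀ − E₀ = 72.3378 − 29.996752 = 42.341048
e^(−λT) = (B₀·e^(rT)/D − 0.2)/(1 − 0.2) = (42.3410·1.021557/48.3684 − 0.2)/0.8 = 0.86782053
λ = −ln(0.86782053)/2.6331 = 0.053842

B0=42.3410 lambda=0.0538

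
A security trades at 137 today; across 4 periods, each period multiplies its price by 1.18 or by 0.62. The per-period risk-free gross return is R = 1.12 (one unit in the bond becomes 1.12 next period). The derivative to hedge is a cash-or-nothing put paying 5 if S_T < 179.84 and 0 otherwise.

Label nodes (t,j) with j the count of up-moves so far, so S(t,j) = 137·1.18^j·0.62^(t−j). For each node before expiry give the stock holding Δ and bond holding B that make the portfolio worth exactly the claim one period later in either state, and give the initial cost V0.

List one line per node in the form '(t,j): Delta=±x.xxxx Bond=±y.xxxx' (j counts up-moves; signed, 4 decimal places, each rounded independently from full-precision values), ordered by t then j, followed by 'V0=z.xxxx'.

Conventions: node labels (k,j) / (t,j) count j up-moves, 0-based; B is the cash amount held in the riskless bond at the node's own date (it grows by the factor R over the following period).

Arbitrage-free pricing uses the up-move probability p* = (R−d)/(u−d) = 0.8929, discounting each step at R = 1.12.
Payoffs at expiry: V(4,0)=5.0000, V(4,1)=5.0000, V(4,2)=5.0000, V(4,3)=5.0000, V(4,4)=0.0000
Node (3,0) S=32.6509: V=(p*·5.0000+(1−p*)·5.0000)/1.12=4.4643; Δ=(5.0000−5.0000)/(38.5281−20.2436)=0.0000; B=V−Δ·S=4.4643
Node (3,1) S=62.1421: V=(p*·5.0000+(1−p*)·5.0000)/1.12=4.4643; Δ=(5.0000−5.0000)/(73.3277−38.5281)=0.0000; B=V−Δ·S=4.4643
Node (3,2) S=118.2705: V=(p*·5.0000+(1−p*)·5.0000)/1.12=4.4643; Δ=(5.0000−5.0000)/(139.5591−73.3277)=0.0000; B=V−Δ·S=4.4643
Node (3,3) S=225.0954: V=(p*·0.0000+(1−p*)·5.0000)/1.12=0.4783; Δ=(0.0000−5.0000)/(265.6126−139.5591)=-0.0397; B=V−Δ·S=9.4069
Node (2,0) S=52.6628: V=(p*·4.4643+(1−p*)·4.4643)/1.12=3.9860; Δ=(4.4643−4.4643)/(62.1421−32.6509)=0.0000; B=V−Δ·S=3.9860
Node (2,1) S=100.2292: V=(p*·4.4643+(1−p*)·4.4643)/1.12=3.9860; Δ=(4.4643−4.4643)/(118.2705−62.1421)=0.0000; B=V−Δ·S=3.9860
Node (2,2) S=190.7588: V=(p*·0.4783+(1−p*)·4.4643)/1.12=0.8084; Δ=(0.4783−4.4643)/(225.0954−118.2705)=-0.0373; B=V−Δ·S=7.9262
Node (1,0) S=84.9400: V=(p*·3.9860+(1−p*)·3.9860)/1.12=3.5589; Δ=(3.9860−3.9860)/(100.2292−52.6628)=0.0000; B=V−Δ·S=3.5589
Node (1,1) S=161.6600: V=(p*·0.8084+(1−p*)·3.9860)/1.12=1.0257; Δ=(0.8084−3.9860)/(190.7588−100.2292)=-0.0351; B=V−Δ·S=6.7000
Node (0,0) S=137.0000: V=(p*·1.0257+(1−p*)·3.5589)/1.12=1.1582; Δ=(1.0257−3.5589)/(161.6600−84.9400)=-0.0330; B=V−Δ·S=5.6817
Verification: the root portfolio costs Δ(0,0)·S0 + B(0,0) = 1.1582, matching V0.

(0,0): Delta=-0.0330 Bond=5.6817
(1,0): Delta=0.0000 Bond=3.5589
(1,1): Delta=-0.0351 Bond=6.7000
(2,0): Delta=0.0000 Bond=3.9860
(2,1): Delta=0.0000 Bond=3.9860
(2,2): Delta=-0.0373 Bond=7.9262
(3,0): Delta=0.0000 Bond=4.4643
(3,1): Delta=0.0000 Bond=4.4643
(3,2): Delta=0.0000 Bond=4.4643
(3,3): Delta=-0.0397 Bond=9.4069
V0=1.1582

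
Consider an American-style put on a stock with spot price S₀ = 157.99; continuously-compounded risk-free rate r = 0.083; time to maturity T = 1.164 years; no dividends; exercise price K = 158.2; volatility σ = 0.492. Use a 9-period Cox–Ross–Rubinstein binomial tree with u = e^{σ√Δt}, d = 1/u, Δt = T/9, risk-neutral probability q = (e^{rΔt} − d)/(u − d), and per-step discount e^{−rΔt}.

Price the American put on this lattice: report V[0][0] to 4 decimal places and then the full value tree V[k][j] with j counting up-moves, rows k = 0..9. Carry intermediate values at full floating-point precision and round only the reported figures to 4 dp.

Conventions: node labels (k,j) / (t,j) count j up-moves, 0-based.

price = 27.3848
tree:
27.3848
37.6603 17.1347
50.3544 25.0827 9.1166
65.2819 35.6984 14.4221 3.7127
80.3502 49.1791 22.2460 6.4748 0.8764
92.9750 65.2819 33.2552 11.1065 1.7243 0.0000
103.5524 80.3502 47.7848 18.6403 3.3922 0.0000 0.0000
112.4145 92.9750 65.2819 30.3565 6.6738 0.0000 0.0000 0.0000
119.8394 103.5524 80.3502 47.2970 13.1297 0.0000 0.0000 0.0000 0.0000
126.0603 112.4145 92.9750 65.2819 25.8309 0.0000 0.0000 0.0000 0.0000 0.0000

Δt=0.12933  u=1.19356  d=0.83783  q=0.48622  discount=0.98932
step 9 (expiry): payoffs max(K−S,0) = 126.0603 112.4145 92.9750 65.2819 25.8309 0.0000 0.0000 0.0000 0.0000 0.0000
k=8: (k=8,j=0): S=38.3606, K−S=119.8394, hold=118.1503 ⇒ V=119.8394 exercise | (k=8,j=1): S=54.6476, K−S=103.5524, hold=101.8632 ⇒ V=103.5524 exercise | (k=8,j=2): S=77.8498, K−S=80.3502, hold=78.6611 ⇒ V=80.3502 exercise | (k=8,j=3): S=110.9030, K−S=47.2970, hold=45.6078 ⇒ V=47.2970 exercise | (k=8,j=4): S=157.9900, K−S=0.2100, hold=13.1297 ⇒ V=13.1297 continue | (k=8,j=5): S=225.0690, K−S=0.0000, hold=0.0000 ⇒ V=0.0000 continue | (k=8,j=6): S=320.6283, K−S=0.0000, hold=0.0000 ⇒ V=0.0000 continue | (k=8,j=7): S=456.7599, K−S=0.0000, hold=0.0000 ⇒ V=0.0000 continue | (k=8,j=8): S=650.6899, K−S=0.0000, hold=0.0000 ⇒ V=0.0000 continue
k=7: (k=7,j=0): S=45.7855, K−S=112.4145, hold=110.7253 ⇒ V=112.4145 exercise | (k=7,j=1): S=65.2250, K−S=92.9750, hold=91.2858 ⇒ V=92.9750 exercise | (k=7,j=2): S=92.9181, K−S=65.2819, hold=63.5927 ⇒ V=65.2819 exercise | (k=7,j=3): S=132.3691, K−S=25.8309, hold=30.3565 ⇒ V=30.3565 continue | (k=7,j=4): S=188.5700, K−S=0.0000, hold=6.6738 ⇒ V=6.6738 continue | (k=7,j=5): S=268.6326, K−S=0.0000, hold=0.0000 ⇒ V=0.0000 continue | (k=7,j=6): S=382.6880, K−S=0.0000, hold=0.0000 ⇒ V=0.0000 continue | (k=7,j=7): S=545.1688, K−S=0.0000, hold=0.0000 ⇒ V=0.0000 continue
k=6: (k=6,j=0): S=54.6476, K−S=103.5524, hold=101.8632 ⇒ V=103.5524 exercise | (k=6,j=1): S=77.8498, K−S=80.3502, hold=78.6611 ⇒ V=80.3502 exercise | (k=6,j=2): S=110.9030, K−S=47.2970, hold=47.7848 ⇒ V=47.7848 continue | (k=6,j=3): S=157.9900, K−S=0.2100, hold=18.6403 ⇒ V=18.6403 continue | (k=6,j=4): S=225.0690, K−S=0.0000, hold=3.3922 ⇒ V=3.3922 continue | (k=6,j=5): S=320.6283, K−S=0.0000, hold=0.0000 ⇒ V=0.0000 continue | (k=6,j=6): S=456.7599, K−S=0.0000, hold=0.0000 ⇒ V=0.0000 continue
k=5: (k=5,j=0): S=65.2250, K−S=92.9750, hold=91.2858 ⇒ V=92.9750 exercise | (k=5,j=1): S=92.9181, K−S=65.2819, hold=63.8274 ⇒ V=65.2819 exercise | (k=5,j=2): S=132.3691, K−S=25.8309, hold=33.2552 ⇒ V=33.2552 continue | (k=5,j=3): S=188.5700, K−S=0.0000, hold=11.1065 ⇒ V=11.1065 continue | (k=5,j=4): S=268.6326, K−S=0.0000, hold=1.7243 ⇒ V=1.7243 continue | (k=5,j=5): S=382.6880, K−S=0.0000, hold=0.0000 ⇒ V=0.0000 continue
k=4: (k=4,j=0): S=77.8498, K−S=80.3502, hold=78.6611 ⇒ V=80.3502 exercise | (k=4,j=1): S=110.9030, K−S=47.2970, hold=49.1791 ⇒ V=49.1791 continue | (k=4,j=2): S=157.9900, K−S=0.2100, hold=22.2460 ⇒ V=22.2460 continue | (k=4,j=3): S=225.0690, K−S=0.0000, hold=6.4748 ⇒ V=6.4748 continue | (k=4,j=4): S=320.6283, K−S=0.0000, hold=0.8764 ⇒ V=0.8764 continue
k=3: (k=3,j=0): S=92.9181, K−S=65.2819, hold=64.4981 ⇒ V=65.2819 exercise | (k=3,j=1): S=132.3691, K−S=25.8309, hold=35.6984 ⇒ V=35.6984 continue | (k=3,j=2): S=188.5700, K−S=0.0000, hold=14.4221 ⇒ V=14.4221 continue | (k=3,j=3): S=268.6326, K−S=0.0000, hold=3.7127 ⇒ V=3.7127 continue
k=2: (k=2,j=0): S=110.9030, K−S=47.2970, hold=50.3544 ⇒ V=50.3544 continue | (k=2,j=1): S=157.9900, K−S=0.2100, hold=25.0827 ⇒ V=25.0827 continue | (k=2,j=2): S=225.0690, K−S=0.0000, hold=9.1166 ⇒ V=9.1166 continue
k=1: (k=1,j=0): S=132.3691, K−S=25.8309, hold=37.6603 ⇒ V=37.6603 continue | (k=1,j=1): S=188.5700, K−S=0.0000, hold=17.1347 ⇒ V=17.1347 continue
k=0: (k=0,j=0): S=157.9900, K−S=0.2100, hold=27.3848 ⇒ V=27.3848 continue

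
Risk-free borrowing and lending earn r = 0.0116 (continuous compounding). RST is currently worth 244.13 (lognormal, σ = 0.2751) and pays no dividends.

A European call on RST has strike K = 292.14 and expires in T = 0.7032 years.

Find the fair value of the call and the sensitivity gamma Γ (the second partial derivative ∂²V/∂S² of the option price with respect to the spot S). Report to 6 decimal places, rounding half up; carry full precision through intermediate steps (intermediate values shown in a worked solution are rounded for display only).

price = 8.116367
Γ = 0.005818

σ√T = 0.2751·√0.7032 = 0.230691
d₁ = (ln(S/K) + (r+σ²/2)T) / (σ√T) = (ln(244.13/292.14) + (0.0116+0.2751²/2)·0.7032) / 0.230691 = (-0.179532 + 0.034766) / 0.230691 = -0.627533
d₂ = d₁ − σ√T = -0.627533 − 0.230691 = -0.858224
e^{−rT} = 0.991876
N(d₁) = 0.265155,  N(d₂) = 0.195384
Call price V = S·N(d₁) − K·e^{−rT}·N(d₂) = 64.732261 − 56.615894 = 8.116367
φ(d₁) = (1/√(2π))·e^{−d₁²/2} = 0.327641
Γ = φ(d₁) / (S·σ·√T) = 0.005818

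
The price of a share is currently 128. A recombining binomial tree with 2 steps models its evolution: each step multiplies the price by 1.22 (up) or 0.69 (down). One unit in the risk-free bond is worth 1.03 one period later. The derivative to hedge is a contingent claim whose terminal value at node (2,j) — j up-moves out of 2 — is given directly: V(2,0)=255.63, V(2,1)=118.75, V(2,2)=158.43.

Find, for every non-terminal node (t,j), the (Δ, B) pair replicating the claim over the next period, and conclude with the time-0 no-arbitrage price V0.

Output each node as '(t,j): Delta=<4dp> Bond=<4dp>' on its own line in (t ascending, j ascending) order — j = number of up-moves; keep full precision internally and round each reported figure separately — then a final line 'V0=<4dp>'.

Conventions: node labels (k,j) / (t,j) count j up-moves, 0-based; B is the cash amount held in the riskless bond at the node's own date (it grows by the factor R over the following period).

(0,0): Delta=-0.3380 Bond=187.1660
(1,0): Delta=-2.9242 Bond=421.1964
(1,1): Delta=0.4794 Bond=65.1370
V0=143.9069

Arbitrage-free pricing uses the up-move probability p* = (R−d)/(u−d) = 0.6415, discounting each step at R = 1.03.
At maturity the claim pays: V(2,0)=255.6300, V(2,1)=118.7500, V(2,2)=158.4300
(1,0): S=88.3200. Δ = (V_up−V_dn)/(S_up−S_dn) = (118.7500−255.6300)/(107.7504−60.9408) = -2.9242. V = [p*·118.7500 + (1−p*)·255.6300]/1.03 = 162.9322. B = V − Δ·S = 421.1964.
(1,1): S=156.1600. Δ = (V_up−V_dn)/(S_up−S_dn) = (158.4300−118.7500)/(190.5152−107.7504) = 0.4794. V = [p*·158.4300 + (1−p*)·118.7500]/1.03 = 140.0049. B = V − Δ·S = 65.1370.
(0,0): S=128.0000. Δ = (V_up−V_dn)/(S_up−S_dn) = (140.0049−162.9322)/(156.1600−88.3200) = -0.3380. V = [p*·140.0049 + (1−p*)·162.9322]/1.03 = 143.9069. B = V − Δ·S = 187.1660.
As a check, the time-0 holding Δ(0,0)·S0 + B(0,0) comes to 143.9069 — exactly V0.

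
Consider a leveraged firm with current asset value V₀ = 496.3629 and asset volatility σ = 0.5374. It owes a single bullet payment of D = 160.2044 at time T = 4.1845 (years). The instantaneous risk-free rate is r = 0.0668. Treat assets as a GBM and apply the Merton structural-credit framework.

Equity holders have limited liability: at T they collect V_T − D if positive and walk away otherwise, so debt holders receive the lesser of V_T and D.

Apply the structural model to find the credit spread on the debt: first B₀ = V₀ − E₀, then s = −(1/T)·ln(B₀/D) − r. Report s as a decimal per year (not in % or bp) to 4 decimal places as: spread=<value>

spread=0.0238

Apply the equity-as-call identities (strike 160.2044, horizon 4.1845 years):
d₁ = [ln(V₀/D) + (r + σ²/2)T] / (σ√T)
   = [ln(496.3629/160.2044) + (0.0668 + 0.5·0.5374²)·4.1845] / (0.5374·√4.1845)
   = [1.130857 + 0.883764] / 1.099308 = 1.832626
d₂ = d₁ − σ√T = 1.832626 − 1.099308 = 0.733318
N(d₁) = 0.966571,  N(d₂) = 0.768318,  e^(−rT) = 0.756143
E₀ = V₀·N(d₁) − D·e^(−rT)·N(d₂)
   = 496.3629·0.966571 − 160.2044·0.756143·0.768318 = 386.697881
B₀ = V₀ − E₀ = 496.3629 − 386.697881 = 109.665019
spread = −(1/T)·ln(B₀/D) − r = −(1/4.1845)·ln(109.665019/160.2044) − 0.0668 = 0.02377714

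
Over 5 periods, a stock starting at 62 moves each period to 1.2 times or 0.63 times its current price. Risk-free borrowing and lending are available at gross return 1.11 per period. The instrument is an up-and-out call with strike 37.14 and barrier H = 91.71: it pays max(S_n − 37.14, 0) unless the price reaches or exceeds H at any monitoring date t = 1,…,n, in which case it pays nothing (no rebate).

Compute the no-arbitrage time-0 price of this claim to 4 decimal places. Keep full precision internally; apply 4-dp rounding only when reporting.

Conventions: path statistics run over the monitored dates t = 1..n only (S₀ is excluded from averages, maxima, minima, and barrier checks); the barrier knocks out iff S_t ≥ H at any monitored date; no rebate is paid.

No-arbitrage gives p* = (R−d)/(u−d) = 0.8421: enumerate every path, weight its payoff by its p*-probability, and discount by R^5.
Enumerate all 2^5 = 32 price paths (U = up ×1.2, D = down ×0.63); each path with k up-moves has probability p*^k·(1−p*)^(5−k).
DDDDD: M=39.0600, payoff=0.0000, prob=0.000098
UDDDD: M=74.4000, payoff=0.0000, prob=0.000523
DUDDD: M=46.8720, payoff=0.0000, prob=0.000523
UUDDD: M=89.2800, payoff=0.0000, prob=0.002791
DDUDD: M=39.0600, payoff=0.0000, prob=0.000523
UDUDD: M=74.4000, payoff=0.0000, prob=0.002791
DUUDD: M=56.2464, payoff=0.0000, prob=0.002791
UUUDD: M=107.1360, payoff=0.0000, prob=0.014888
DDDUD: M=39.0600, payoff=0.0000, prob=0.000523
UDDUD: M=74.4000, payoff=0.0000, prob=0.002791
DUDUD: M=46.8720, payoff=0.0000, prob=0.002791
UUDUD: M=89.2800, payoff=5.3823, prob=0.014888
DDUUD: M=39.0600, payoff=0.0000, prob=0.002791
UDUUD: M=74.4000, payoff=5.3823, prob=0.014888
DUUUD: M=67.4957, payoff=5.3823, prob=0.014888
UUUUD: M=128.5632, payoff=0.0000, prob=0.079402
DDDDU: M=39.0600, payoff=0.0000, prob=0.000523
UDDDU: M=74.4000, payoff=0.0000, prob=0.002791
DUDDU: M=46.8720, payoff=0.0000, prob=0.002791
UUDDU: M=89.2800, payoff=5.3823, prob=0.014888
DDUDU: M=39.0600, payoff=0.0000, prob=0.002791
UDUDU: M=74.4000, payoff=5.3823, prob=0.014888
DUUDU: M=56.2464, payoff=5.3823, prob=0.014888
UUUDU: M=107.1360, payoff=0.0000, prob=0.079402
DDDUU: M=39.0600, payoff=0.0000, prob=0.002791
UDDUU: M=74.4000, payoff=5.3823, prob=0.014888
DUDUU: M=46.8720, payoff=5.3823, prob=0.014888
UUDUU: M=89.2800, payoff=43.8548, prob=0.079402
DDUUU: M=42.5223, payoff=5.3823, prob=0.014888
UDUUU: M=80.9948, payoff=43.8548, prob=0.079402
DUUUU: M=80.9948, payoff=43.8548, prob=0.079402
UUUUU: M=154.2758, payoff=0.0000, prob=0.423479
Price = Σ prob·payoff / R^5 = 11.167701 / 1.685058 = 6.6275

price = 6.6275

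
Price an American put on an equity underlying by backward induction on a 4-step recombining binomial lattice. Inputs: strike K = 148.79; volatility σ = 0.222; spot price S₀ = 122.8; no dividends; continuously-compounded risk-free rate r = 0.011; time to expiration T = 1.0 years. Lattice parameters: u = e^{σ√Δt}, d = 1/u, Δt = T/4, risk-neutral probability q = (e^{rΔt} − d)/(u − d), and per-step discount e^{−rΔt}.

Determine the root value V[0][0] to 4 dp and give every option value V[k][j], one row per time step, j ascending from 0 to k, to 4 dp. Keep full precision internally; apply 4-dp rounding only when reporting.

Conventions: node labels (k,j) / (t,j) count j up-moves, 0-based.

params: Δt=0.25000 u=1.11739 d=0.89494 q=0.48466 e^(-rΔt)=0.99725
t_4 payoffs: 70.0180 50.4376 25.9900 0.0000 0.0000
k=3: node(3,0) S=88.0194 payoff=60.7706 vs cont=60.3620 → 60.7706 [stop]  node(3,1) S=109.8985 payoff=38.8915 vs cont=38.4829 → 38.8915 [stop]  node(3,2) S=137.2161 payoff=11.5739 vs cont=13.3570 → 13.3570 [wait]  node(3,3) S=171.3241 payoff=0.0000 vs cont=0.0000 → 0.0000 [wait]
k=2: node(2,0) S=98.3524 payoff=50.4376 vs cont=50.0290 → 50.4376 [stop]  node(2,1) S=122.8000 payoff=25.9900 vs cont=26.4432 → 26.4432 [wait]  node(2,2) S=153.3246 payoff=0.0000 vs cont=6.8645 → 6.8645 [wait]
k=1: node(1,0) S=109.8985 payoff=38.8915 vs cont=38.7020 → 38.8915 [stop]  node(1,1) S=137.2161 payoff=11.5739 vs cont=16.9077 → 16.9077 [wait]
k=0: node(0,0) S=122.8000 payoff=25.9900 vs cont=28.1593 → 28.1593 [wait]

price = 28.1593
tree:
28.1593
38.8915 16.9077
50.4376 26.4432 6.8645
60.7706 38.8915 13.3570 0.0000
70.0180 50.4376 25.9900 0.0000 0.0000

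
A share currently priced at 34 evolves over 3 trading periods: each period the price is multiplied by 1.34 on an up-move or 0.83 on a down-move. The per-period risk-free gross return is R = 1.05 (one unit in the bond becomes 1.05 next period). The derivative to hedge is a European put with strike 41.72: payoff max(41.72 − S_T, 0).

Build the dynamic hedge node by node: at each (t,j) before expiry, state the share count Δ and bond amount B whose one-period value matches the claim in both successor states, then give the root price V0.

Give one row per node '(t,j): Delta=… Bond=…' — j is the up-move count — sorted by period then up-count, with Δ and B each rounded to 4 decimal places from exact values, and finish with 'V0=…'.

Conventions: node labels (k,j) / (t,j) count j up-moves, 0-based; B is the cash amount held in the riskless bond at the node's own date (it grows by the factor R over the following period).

Risk-neutral probability p* = (R−d)/(u−d) = (1.05−0.83)/(1.34−0.83) = 0.4314.
Payoffs at expiry: V(3,0)=22.2792, V(3,1)=10.3337, V(3,2)=0.0000, V(3,3)=0.0000
Node (2,0) S=23.4226: V=(p*·10.3337+(1−p*)·22.2792)/1.05=16.3107; Δ=(10.3337−22.2792)/(31.3863−19.4408)=-1.0000; B=V−Δ·S=39.7333
Node (2,1) S=37.8148: V=(p*·0.0000+(1−p*)·10.3337)/1.05=5.5962; Δ=(0.0000−10.3337)/(50.6718−31.3863)=-0.5358; B=V−Δ·S=25.8584
Node (2,2) S=61.0504: V=(p*·0.0000+(1−p*)·0.0000)/1.05=0.0000; Δ=(0.0000−0.0000)/(81.8075−50.6718)=0.0000; B=V−Δ·S=0.0000
Node (1,0) S=28.2200: V=(p*·5.5962+(1−p*)·16.3107)/1.05=11.1322; Δ=(5.5962−16.3107)/(37.8148−23.4226)=-0.7445; B=V−Δ·S=32.1410
Node (1,1) S=45.5600: V=(p*·0.0000+(1−p*)·5.5962)/1.05=3.0306; Δ=(0.0000−5.5962)/(61.0504−37.8148)=-0.2408; B=V−Δ·S=14.0036
Node (0,0) S=34.0000: V=(p*·3.0306+(1−p*)·11.1322)/1.05=7.2737; Δ=(3.0306−11.1322)/(45.5600−28.2200)=-0.4672; B=V−Δ·S=23.1591
Verification: the root portfolio costs Δ(0,0)·S0 + B(0,0) = 7.2737, matching V0.

(0,0): Delta=-0.4672 Bond=23.1591
(1,0): Delta=-0.7445 Bond=32.1410
(1,1): Delta=-0.2408 Bond=14.0036
(2,0): Delta=-1.0000 Bond=39.7333
(2,1): Delta=-0.5358 Bond=25.8584
(2,2): Delta=0.0000 Bond=0.0000
V0=7.2737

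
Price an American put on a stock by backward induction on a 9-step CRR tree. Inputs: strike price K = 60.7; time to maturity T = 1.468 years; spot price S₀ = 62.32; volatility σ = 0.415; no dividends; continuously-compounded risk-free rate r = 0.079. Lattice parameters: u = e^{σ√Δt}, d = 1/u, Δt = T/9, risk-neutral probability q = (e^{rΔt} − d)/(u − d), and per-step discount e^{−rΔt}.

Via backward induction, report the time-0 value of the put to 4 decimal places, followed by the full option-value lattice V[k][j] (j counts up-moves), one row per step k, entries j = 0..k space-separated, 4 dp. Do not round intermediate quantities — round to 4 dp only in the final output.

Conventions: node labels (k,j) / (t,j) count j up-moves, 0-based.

Δt=0.16311  u=1.18247  d=0.84569  q=0.49671  discount=0.98720
step 9 (expiry): payoffs max(K−S,0) = 46.9116 41.4206 33.7428 23.0074 7.9968 0.0000 0.0000 0.0000 0.0000 0.0000
k=8: (k=8,j=0): S=16.3044, K−S=44.3956, hold=43.6185 ⇒ V=44.3956 exercise | (k=8,j=1): S=22.7974, K−S=37.9026, hold=37.1255 ⇒ V=37.9026 exercise | (k=8,j=2): S=31.8761, K−S=28.8239, hold=28.0467 ⇒ V=28.8239 exercise | (k=8,j=3): S=44.5704, K−S=16.1296, hold=15.3524 ⇒ V=16.1296 exercise | (k=8,j=4): S=62.3200, K−S=0.0000, hold=3.9732 ⇒ V=3.9732 continue | (k=8,j=5): S=87.1381, K−S=0.0000, hold=0.0000 ⇒ V=0.0000 continue | (k=8,j=6): S=121.8398, K−S=0.0000, hold=0.0000 ⇒ V=0.0000 continue | (k=8,j=7): S=170.3609, K−S=0.0000, hold=0.0000 ⇒ V=0.0000 continue | (k=8,j=8): S=238.2049, K−S=0.0000, hold=0.0000 ⇒ V=0.0000 continue
k=7: (k=7,j=0): S=19.2794, K−S=41.4206, hold=40.6434 ⇒ V=41.4206 exercise | (k=7,j=1): S=26.9572, K−S=33.7428, hold=32.9656 ⇒ V=33.7428 exercise | (k=7,j=2): S=37.6926, K−S=23.0074, hold=22.2302 ⇒ V=23.0074 exercise | (k=7,j=3): S=52.7032, K−S=7.9968, hold=9.9623 ⇒ V=9.9623 continue | (k=7,j=4): S=73.6916, K−S=0.0000, hold=1.9741 ⇒ V=1.9741 continue | (k=7,j=5): S=103.0383, K−S=0.0000, hold=0.0000 ⇒ V=0.0000 continue | (k=7,j=6): S=144.0720, K−S=0.0000, hold=0.0000 ⇒ V=0.0000 continue | (k=7,j=7): S=201.4468, K−S=0.0000, hold=0.0000 ⇒ V=0.0000 continue
k=6: (k=6,j=0): S=22.7974, K−S=37.9026, hold=37.1255 ⇒ V=37.9026 exercise | (k=6,j=1): S=31.8761, K−S=28.8239, hold=28.0467 ⇒ V=28.8239 exercise | (k=6,j=2): S=44.5704, K−S=16.1296, hold=16.3162 ⇒ V=16.3162 continue | (k=6,j=3): S=62.3200, K−S=0.0000, hold=5.9177 ⇒ V=5.9177 continue | (k=6,j=4): S=87.1381, K−S=0.0000, hold=0.9808 ⇒ V=0.9808 continue | (k=6,j=5): S=121.8398, K−S=0.0000, hold=0.0000 ⇒ V=0.0000 continue | (k=6,j=6): S=170.3609, K−S=0.0000, hold=0.0000 ⇒ V=0.0000 continue
k=5: (k=5,j=0): S=26.9572, K−S=33.7428, hold=32.9656 ⇒ V=33.7428 exercise | (k=5,j=1): S=37.6926, K−S=23.0074, hold=22.3217 ⇒ V=23.0074 exercise | (k=5,j=2): S=52.7032, K−S=7.9968, hold=11.0085 ⇒ V=11.0085 continue | (k=5,j=3): S=73.6916, K−S=0.0000, hold=3.4212 ⇒ V=3.4212 continue | (k=5,j=4): S=103.0383, K−S=0.0000, hold=0.4873 ⇒ V=0.4873 continue | (k=5,j=5): S=144.0720, K−S=0.0000, hold=0.0000 ⇒ V=0.0000 continue
k=4: (k=4,j=0): S=31.8761, K−S=28.8239, hold=28.0467 ⇒ V=28.8239 exercise | (k=4,j=1): S=44.5704, K−S=16.1296, hold=16.8292 ⇒ V=16.8292 continue | (k=4,j=2): S=62.3200, K−S=0.0000, hold=7.1471 ⇒ V=7.1471 continue | (k=4,j=3): S=87.1381, K−S=0.0000, hold=1.9388 ⇒ V=1.9388 continue | (k=4,j=4): S=121.8398, K−S=0.0000, hold=0.2421 ⇒ V=0.2421 continue
k=3: (k=3,j=0): S=37.6926, K−S=23.0074, hold=22.5733 ⇒ V=23.0074 exercise | (k=3,j=1): S=52.7032, K−S=7.9968, hold=11.8662 ⇒ V=11.8662 continue | (k=3,j=2): S=73.6916, K−S=0.0000, hold=4.5017 ⇒ V=4.5017 continue | (k=3,j=3): S=103.0383, K−S=0.0000, hold=1.0820 ⇒ V=1.0820 continue
k=2: (k=2,j=0): S=44.5704, K−S=16.1296, hold=17.2498 ⇒ V=17.2498 continue | (k=2,j=1): S=62.3200, K−S=0.0000, hold=8.1031 ⇒ V=8.1031 continue | (k=2,j=2): S=87.1381, K−S=0.0000, hold=2.7673 ⇒ V=2.7673 continue
k=1: (k=1,j=0): S=52.7032, K−S=7.9968, hold=12.5439 ⇒ V=12.5439 continue | (k=1,j=1): S=73.6916, K−S=0.0000, hold=5.3830 ⇒ V=5.3830 continue
k=0: (k=0,j=0): S=62.3200, K−S=0.0000, hold=8.8720 ⇒ V=8.8720 continue

price = 8.8720
tree:
8.8720
12.5439 5.3830
17.2498 8.1031 2.7673
23.0074 11.8662 4.5017 1.0820
28.8239 16.8292 7.1471 1.9388 0.2421
33.7428 23.0074 11.0085 3.4212 0.4873 0.0000
37.9026 28.8239 16.3162 5.9177 0.9808 0.0000 0.0000
41.4206 33.7428 23.0074 9.9623 1.9741 0.0000 0.0000 0.0000
44.3956 37.9026 28.8239 16.1296 3.9732 0.0000 0.0000 0.0000 0.0000
46.9116 41.4206 33.7428 23.0074 7.9968 0.0000 0.0000 0.0000 0.0000 0.0000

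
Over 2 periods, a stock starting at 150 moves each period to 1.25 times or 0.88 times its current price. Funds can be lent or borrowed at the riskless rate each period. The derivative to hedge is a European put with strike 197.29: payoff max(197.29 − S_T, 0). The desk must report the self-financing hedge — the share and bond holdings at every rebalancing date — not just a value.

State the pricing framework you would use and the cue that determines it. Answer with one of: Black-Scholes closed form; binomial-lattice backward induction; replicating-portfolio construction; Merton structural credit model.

Key observation: the deliverable is the dynamic trading strategy on the 2-step tree (spot 150, moves 1.25 and 0.88), so the valuation must go through the node-by-node replicating-portfolio solve.

framework: replicating-portfolio construction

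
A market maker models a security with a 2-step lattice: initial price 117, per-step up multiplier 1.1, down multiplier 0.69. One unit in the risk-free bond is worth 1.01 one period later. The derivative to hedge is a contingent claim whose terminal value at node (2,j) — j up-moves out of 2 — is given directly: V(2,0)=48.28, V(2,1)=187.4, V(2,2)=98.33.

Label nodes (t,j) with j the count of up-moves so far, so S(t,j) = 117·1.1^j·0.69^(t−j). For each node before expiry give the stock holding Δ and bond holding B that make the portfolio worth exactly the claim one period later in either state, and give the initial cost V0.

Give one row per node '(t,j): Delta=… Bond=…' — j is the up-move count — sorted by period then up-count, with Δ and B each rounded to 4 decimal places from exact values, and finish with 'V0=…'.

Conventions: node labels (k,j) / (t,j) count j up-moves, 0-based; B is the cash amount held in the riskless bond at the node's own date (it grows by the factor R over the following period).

(0,0): Delta=-0.8045 Bond=218.0778
(1,0): Delta=4.2031 Bond=-184.0087
(1,1): Delta=-1.6880 Bond=333.9587
V0=123.9471

No-arbitrage ⇒ martingale measure with p* = (R−d)/(u−d) = 0.7805.
Payoffs at expiry: V(2,0)=48.2800, V(2,1)=187.4000, V(2,2)=98.3300
Node (1,0) S=80.7300: V=(p*·187.4000+(1−p*)·48.2800)/1.01=155.3084; Δ=(187.4000−48.2800)/(88.8030−55.7037)=4.2031; B=V−Δ·S=-184.0087
Node (1,1) S=128.7000: V=(p*·98.3300+(1−p*)·187.4000)/1.01=116.7148; Δ=(98.3300−187.4000)/(141.5700−88.8030)=-1.6880; B=V−Δ·S=333.9587
Node (0,0) S=117.0000: V=(p*·116.7148+(1−p*)·155.3084)/1.01=123.9471; Δ=(116.7148−155.3084)/(128.7000−80.7300)=-0.8045; B=V−Δ·S=218.0778
Verification: the root portfolio costs Δ(0,0)·S0 + B(0,0) = 123.9471, matching V0.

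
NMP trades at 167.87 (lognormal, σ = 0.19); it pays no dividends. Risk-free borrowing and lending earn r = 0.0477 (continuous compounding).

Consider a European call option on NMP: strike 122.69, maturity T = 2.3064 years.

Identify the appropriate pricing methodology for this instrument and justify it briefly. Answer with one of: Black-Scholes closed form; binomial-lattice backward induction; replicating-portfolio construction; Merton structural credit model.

Key observation: with NMP following a GBM at constant σ and r, the European call struck at 122.69 prices in closed form — nothing here needs a stepwise model or a balance sheet.

framework: Black-Scholes closed form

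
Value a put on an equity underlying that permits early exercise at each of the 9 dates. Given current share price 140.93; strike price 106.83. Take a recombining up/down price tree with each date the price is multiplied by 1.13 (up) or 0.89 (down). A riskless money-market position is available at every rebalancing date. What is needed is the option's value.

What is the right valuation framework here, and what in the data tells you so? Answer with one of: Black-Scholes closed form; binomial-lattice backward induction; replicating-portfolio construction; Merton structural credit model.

Key observation: the defining feature is the embedded early-exercise option across 9 discrete dates on the spot-140.93 tree; pricing the strike-106.83 put means working backward with an exercise test at every node.

framework: binomial-lattice backward induction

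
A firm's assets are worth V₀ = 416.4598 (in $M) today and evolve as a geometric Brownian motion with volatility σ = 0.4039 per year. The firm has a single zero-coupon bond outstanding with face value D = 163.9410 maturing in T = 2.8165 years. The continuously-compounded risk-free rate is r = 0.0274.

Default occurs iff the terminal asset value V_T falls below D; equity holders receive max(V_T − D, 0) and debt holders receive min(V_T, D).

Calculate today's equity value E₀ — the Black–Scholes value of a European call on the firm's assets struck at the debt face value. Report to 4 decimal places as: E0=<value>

With assets at 416.4598 and a single debt payment of 163.9410 at 2.8165 years:
d₁ = [ln(V₀/D) + (r + σ²/2)T] / (σ√T)
   = [ln(416.4598/163.9410) + (0.0274 + 0.5·0.4039²)·2.8165] / (0.4039·√2.8165)
   = [0.932283 + 0.306907] / 0.677842 = 1.828140
d₂ = d₁ − σ√T = 1.828140 − 0.677842 = 1.150297
N(d₁) = 0.966236,  N(d₂) = 0.874989,  e^(−rT) = 0.925731
E₀ = V₀·N(d₁) − D·e^(−rT)·N(d₂)
   = 416.4598·0.966236 − 163.9410·0.925731·0.874989 = 269.605417

E0=269.6054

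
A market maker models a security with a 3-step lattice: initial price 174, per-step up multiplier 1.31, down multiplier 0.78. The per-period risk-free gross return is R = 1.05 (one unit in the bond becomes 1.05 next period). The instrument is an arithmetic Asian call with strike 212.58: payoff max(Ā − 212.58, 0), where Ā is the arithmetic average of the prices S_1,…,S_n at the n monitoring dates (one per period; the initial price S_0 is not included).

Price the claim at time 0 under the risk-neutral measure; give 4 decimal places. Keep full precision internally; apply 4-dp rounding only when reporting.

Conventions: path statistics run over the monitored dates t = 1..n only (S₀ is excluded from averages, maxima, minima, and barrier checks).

price = 15.1531

Set p* = 0.5094 (from d < R < u); the path-dependent value is the discounted p*-expectation over all price paths.
Enumerate all 2^3 = 8 price paths (U = up ×1.31, D = down ×0.78); each path with k up-moves has probability p*^k·(1−p*)^(3−k).
DDD: Ā=108.0512, payoff=0.0000, prob=0.118057
UDD: Ā=181.4706, payoff=0.0000, prob=0.122598
DUD: Ā=150.7306, payoff=0.0000, prob=0.122598
UUD: Ā=253.1502, payoff=40.5702, prob=0.127313
DDU: Ā=126.7534, payoff=0.0000, prob=0.122598
UDU: Ā=212.8808, payoff=0.3008, prob=0.127313
DUU: Ā=182.1408, payoff=0.0000, prob=0.127313
UUU: Ā=305.9031, payoff=93.3231, prob=0.132210
Price = Σ prob·payoff / R^3 = 17.541633 / 1.157625 = 15.1531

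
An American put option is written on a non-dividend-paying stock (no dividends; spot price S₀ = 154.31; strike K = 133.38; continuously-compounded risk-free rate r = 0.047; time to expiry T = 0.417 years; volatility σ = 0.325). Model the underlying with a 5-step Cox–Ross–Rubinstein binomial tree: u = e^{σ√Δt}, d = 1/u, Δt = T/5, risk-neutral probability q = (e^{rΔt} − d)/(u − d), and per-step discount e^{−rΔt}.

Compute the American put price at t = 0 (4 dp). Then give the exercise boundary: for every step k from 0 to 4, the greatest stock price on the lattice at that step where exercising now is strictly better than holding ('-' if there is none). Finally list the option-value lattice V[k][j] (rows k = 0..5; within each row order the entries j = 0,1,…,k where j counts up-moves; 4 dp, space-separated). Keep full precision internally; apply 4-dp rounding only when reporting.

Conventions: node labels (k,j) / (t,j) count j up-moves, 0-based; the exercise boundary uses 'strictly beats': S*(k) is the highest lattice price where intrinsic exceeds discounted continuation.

Δt=0.08340  u=1.09840  d=0.91041  q=0.49745  discount=0.99609
step 5 (expiry): payoffs max(K−S,0) = 36.8669 16.9381 0.0000 0.0000 0.0000 0.0000
step 4: (k=4,j=0): S=106.0103, K−S=27.3697, hold=26.8479 ⇒ V=27.3697 exercise | (k=4,j=1): S=127.9001, K−S=5.4799, hold=8.4790 ⇒ V=8.4790 continue | (k=4,j=2): S=154.3100, K−S=0.0000, hold=0.0000 ⇒ V=0.0000 continue | (k=4,j=3): S=186.1732, K−S=0.0000, hold=0.0000 ⇒ V=0.0000 continue | (k=4,j=4): S=224.6158, K−S=0.0000, hold=0.0000 ⇒ V=0.0000 continue  boundary S*=106.0103
step 3: (k=3,j=0): S=116.4419, K−S=16.9381, hold=17.9023 ⇒ V=17.9023 continue | (k=3,j=1): S=140.4858, K−S=0.0000, hold=4.2445 ⇒ V=4.2445 continue | (k=3,j=2): S=169.4945, K−S=0.0000, hold=0.0000 ⇒ V=0.0000 continue | (k=3,j=3): S=204.4931, K−S=0.0000, hold=0.0000 ⇒ V=0.0000 continue  boundary S*=-
step 2: (k=2,j=0): S=127.9001, K−S=5.4799, hold=11.0649 ⇒ V=11.0649 continue | (k=2,j=1): S=154.3100, K−S=0.0000, hold=2.1247 ⇒ V=2.1247 continue | (k=2,j=2): S=186.1732, K−S=0.0000, hold=0.0000 ⇒ V=0.0000 continue  boundary S*=-
step 1: (k=1,j=0): S=140.4858, K−S=0.0000, hold=6.5918 ⇒ V=6.5918 continue | (k=1,j=1): S=169.4945, K−S=0.0000, hold=1.0636 ⇒ V=1.0636 continue  boundary S*=-
step 0: (k=0,j=0): S=154.3100, K−S=0.0000, hold=3.8268 ⇒ V=3.8268 continue  boundary S*=-

price = 3.8268
boundary = - - - - 106.0103
tree:
3.8268
6.5918 1.0636
11.0649 2.1247 0.0000
17.9023 4.2445 0.0000 0.0000
27.3697 8.4790 0.0000 0.0000 0.0000
36.8669 16.9381 0.0000 0.0000 0.0000 0.0000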